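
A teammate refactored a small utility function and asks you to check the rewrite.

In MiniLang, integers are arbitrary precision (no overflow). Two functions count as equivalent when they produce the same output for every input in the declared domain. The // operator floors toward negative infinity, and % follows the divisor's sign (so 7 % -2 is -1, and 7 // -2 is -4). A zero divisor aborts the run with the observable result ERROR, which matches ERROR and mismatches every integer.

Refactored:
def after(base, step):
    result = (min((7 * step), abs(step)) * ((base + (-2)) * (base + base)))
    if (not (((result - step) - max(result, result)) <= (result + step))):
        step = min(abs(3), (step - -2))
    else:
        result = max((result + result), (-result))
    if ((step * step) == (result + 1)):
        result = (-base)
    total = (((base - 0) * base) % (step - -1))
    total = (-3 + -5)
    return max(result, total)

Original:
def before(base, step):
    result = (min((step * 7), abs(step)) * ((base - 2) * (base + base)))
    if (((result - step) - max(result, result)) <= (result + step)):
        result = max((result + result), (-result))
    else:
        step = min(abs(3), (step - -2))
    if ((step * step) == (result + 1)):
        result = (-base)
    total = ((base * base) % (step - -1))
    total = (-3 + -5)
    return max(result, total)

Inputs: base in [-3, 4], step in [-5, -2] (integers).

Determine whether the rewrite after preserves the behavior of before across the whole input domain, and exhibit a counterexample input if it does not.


Equivalent — the differences include arithmetic usage differs; and boolean connective usage differs; and constant usage differs, yet no declared input distinguishes the two.
As a probe, take base=-1, step=-4: before runs result = -168; (((result - step) - max(result, result)) <= (result + step)) -> false; step = -2; ((step * step) == (result + 1)) -> false; total = 0; total = -8; return -8; after runs result = -168; (not (((result - step) - max(result, result)) <= (result + step))) -> true; step = -2; ((step * step) == (result + 1)) -> false; total = 0; total = -8; return -8; both end at -8.
Sweeping the whole domain (32 inputs) finds no disagreement.
verdict: equivalent


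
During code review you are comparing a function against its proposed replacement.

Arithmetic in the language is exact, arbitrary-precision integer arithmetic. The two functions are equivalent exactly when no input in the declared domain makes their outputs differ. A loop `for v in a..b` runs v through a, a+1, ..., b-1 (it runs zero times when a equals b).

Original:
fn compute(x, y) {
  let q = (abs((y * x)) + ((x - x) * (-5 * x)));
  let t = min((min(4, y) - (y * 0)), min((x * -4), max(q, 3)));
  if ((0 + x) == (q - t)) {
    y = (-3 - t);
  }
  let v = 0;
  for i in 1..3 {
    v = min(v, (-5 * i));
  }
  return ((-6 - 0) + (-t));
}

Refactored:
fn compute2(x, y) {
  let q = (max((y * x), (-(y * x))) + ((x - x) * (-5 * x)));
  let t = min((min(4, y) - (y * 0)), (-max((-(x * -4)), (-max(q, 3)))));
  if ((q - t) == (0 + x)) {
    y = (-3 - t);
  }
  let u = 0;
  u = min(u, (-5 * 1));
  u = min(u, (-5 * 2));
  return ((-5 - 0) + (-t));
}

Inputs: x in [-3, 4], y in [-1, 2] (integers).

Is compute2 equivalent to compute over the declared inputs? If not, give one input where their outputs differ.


Consider the input x=-3, y=-1.
compute: q = 3; t = -1; ((0 + x) == (q - t)) -> false; v = 0; [i=1]; v = -5; [i=2]; v = -10; return -5
compute2: q = 3; t = -1; ((q - t) == (0 + x)) -> false; u = 0; u = -5; u = -10; return -4
-5 vs -4 — the two versions disagree here.
verdict: not equivalent; witness: x=-3, y=-1


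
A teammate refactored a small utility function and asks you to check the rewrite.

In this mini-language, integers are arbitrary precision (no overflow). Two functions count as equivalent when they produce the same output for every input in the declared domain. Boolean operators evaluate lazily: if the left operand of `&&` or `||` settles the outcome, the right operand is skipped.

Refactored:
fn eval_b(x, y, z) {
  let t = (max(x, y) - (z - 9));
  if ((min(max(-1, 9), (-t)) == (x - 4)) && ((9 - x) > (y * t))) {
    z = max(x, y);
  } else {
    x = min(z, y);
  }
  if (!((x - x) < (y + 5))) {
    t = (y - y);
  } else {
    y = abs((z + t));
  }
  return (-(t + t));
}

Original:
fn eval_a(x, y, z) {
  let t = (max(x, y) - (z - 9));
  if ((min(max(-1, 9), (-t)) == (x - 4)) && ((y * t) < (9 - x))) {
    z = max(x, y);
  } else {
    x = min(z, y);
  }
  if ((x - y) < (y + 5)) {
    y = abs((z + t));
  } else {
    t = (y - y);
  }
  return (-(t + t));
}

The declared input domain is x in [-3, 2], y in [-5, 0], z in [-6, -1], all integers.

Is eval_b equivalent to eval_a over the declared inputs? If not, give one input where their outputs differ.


These are not equivalent — on x=-3, y=-5, z=-6 the outputs split (-24 vs 0).
eval_a: t=12, then ((min(max(-1, 9), (-t)) == (x - 4)) && ((y * t) < (9 - x))) is false, then x=-6, then ((x - y) < (y + 5)) is true, then y=6, then returns -24
eval_b: t=12, then ((min(max(-1, 9), (-t)) == (x - 4)) && ((9 - x) > (y * t))) is false, then x=-6, then (!((x - x) < (y + 5))) is true, then t=0, then returns 0
verdict: not equivalent; witness: x=-3, y=-5, z=-6


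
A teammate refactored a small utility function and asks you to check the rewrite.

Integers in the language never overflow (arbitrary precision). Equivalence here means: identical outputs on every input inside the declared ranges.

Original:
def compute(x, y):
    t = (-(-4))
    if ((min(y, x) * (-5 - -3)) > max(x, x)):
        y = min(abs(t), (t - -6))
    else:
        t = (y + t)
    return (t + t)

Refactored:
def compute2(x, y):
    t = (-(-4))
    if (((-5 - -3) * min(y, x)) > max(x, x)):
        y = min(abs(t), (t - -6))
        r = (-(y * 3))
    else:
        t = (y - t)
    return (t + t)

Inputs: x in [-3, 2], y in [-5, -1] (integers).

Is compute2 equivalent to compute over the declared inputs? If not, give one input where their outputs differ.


On input x=2, y=-1, compute returns 6 while compute2 returns -10.
verdict: not equivalent; witness: x=2, y=-1


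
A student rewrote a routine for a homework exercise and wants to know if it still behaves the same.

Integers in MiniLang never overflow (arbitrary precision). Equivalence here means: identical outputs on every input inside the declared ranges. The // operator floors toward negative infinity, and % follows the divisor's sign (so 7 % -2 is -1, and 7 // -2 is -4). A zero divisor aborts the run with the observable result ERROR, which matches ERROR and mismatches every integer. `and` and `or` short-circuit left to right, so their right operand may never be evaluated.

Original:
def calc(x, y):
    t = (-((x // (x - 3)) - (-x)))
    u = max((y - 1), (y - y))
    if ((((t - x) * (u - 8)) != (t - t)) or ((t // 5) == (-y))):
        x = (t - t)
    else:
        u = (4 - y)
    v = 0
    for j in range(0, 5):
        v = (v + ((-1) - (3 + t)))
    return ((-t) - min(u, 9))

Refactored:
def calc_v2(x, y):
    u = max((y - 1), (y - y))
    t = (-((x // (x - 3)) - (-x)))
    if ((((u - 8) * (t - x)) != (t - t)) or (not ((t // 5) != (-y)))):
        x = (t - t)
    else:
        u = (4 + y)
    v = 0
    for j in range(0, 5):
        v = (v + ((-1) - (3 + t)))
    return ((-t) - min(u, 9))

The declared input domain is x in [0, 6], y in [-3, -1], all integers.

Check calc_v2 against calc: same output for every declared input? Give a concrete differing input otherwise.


There is a counterexample at x=0, y=-3: -7 on one side, -1 on the other.
calc: t becomes 0; next u becomes 0; next ((((t - x) * (u - 8)) != (t - t)) or ((t // 5) == (-y))) evaluates to false; next u becomes 7; next v becomes 0; next at j=0:; next v becomes -4; next at j=1:; next v becomes -8; next at j=2:; next v becomes -12; next at j=3:; next v becomes -16; next at j=4:; next v becomes -20; next final value -7
calc_v2: u becomes 0; next t becomes 0; next ((((u - 8) * (t - x)) != (t - t)) or (not ((t // 5) != (-y)))) evaluates to false; next u becomes 1; next v becomes 0; next at j=0:; next v becomes -4; next at j=1:; next v becomes -8; next at j=2:; next v becomes -12; next at j=3:; next v becomes -16; next at j=4:; next v becomes -20; next final value -1
verdict: not equivalent; witness: x=0, y=-3


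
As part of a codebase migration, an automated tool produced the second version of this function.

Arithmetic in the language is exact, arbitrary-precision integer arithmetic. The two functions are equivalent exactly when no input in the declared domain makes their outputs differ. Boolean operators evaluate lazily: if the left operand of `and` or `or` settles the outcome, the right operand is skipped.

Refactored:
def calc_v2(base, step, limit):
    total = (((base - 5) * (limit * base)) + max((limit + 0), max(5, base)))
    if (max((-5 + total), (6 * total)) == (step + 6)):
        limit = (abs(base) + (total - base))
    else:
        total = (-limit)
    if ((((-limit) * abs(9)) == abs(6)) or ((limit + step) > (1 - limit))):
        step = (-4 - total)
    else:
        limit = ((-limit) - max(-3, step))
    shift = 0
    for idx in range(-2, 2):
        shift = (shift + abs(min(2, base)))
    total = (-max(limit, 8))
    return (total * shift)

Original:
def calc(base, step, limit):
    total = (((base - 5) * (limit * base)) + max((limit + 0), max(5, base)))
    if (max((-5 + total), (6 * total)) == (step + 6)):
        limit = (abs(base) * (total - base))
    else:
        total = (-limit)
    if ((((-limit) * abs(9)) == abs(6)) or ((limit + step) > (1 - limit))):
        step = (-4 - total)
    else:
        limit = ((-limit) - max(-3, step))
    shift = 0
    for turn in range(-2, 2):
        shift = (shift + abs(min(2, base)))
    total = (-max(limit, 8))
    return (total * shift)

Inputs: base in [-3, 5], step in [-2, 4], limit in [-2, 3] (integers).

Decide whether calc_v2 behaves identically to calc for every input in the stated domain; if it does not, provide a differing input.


Evaluate both at base=4, step=0, limit=1.
calc: total := 1 | (max((-5 + total), (6 * total)) == (step + 6)): true | limit := -12 | ((((-limit) * abs(9)) == abs(6)) or ((limit + step) > (1 - limit))): false | limit := 12 | shift := 0 | iter turn=-2: | shift := 2 | iter turn=-1: | shift := 4 | iter turn=0: | shift := 6 | iter turn=1: | shift := 8 | total := -12 | result -96
calc_v2: total := 1 | (max((-5 + total), (6 * total)) == (step + 6)): true | limit := 1 | ((((-limit) * abs(9)) == abs(6)) or ((limit + step) > (1 - limit))): true | step := -5 | shift := 0 | iter idx=-2: | shift := 2 | iter idx=-1: | shift := 4 | iter idx=0: | shift := 6 | iter idx=1: | shift := 8 | total := -8 | result -64
-96 and -64 differ, so these are not the same function on this domain.
verdict: not equivalent; witness: base=4, step=0, limit=1


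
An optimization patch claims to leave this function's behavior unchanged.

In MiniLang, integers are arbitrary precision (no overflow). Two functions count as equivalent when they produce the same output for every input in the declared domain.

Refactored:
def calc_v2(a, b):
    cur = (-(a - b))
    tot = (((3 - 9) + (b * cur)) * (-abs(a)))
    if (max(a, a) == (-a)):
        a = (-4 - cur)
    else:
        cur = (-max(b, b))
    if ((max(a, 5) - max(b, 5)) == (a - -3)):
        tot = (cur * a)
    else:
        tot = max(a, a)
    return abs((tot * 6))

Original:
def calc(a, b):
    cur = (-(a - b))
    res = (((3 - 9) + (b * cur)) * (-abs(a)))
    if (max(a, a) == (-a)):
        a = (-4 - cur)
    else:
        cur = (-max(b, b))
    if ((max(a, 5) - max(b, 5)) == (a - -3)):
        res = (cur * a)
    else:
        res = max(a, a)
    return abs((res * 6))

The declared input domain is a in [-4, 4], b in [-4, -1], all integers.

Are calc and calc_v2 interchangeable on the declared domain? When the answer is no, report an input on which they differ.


The two versions differ — the changes include local variable names differ.
Spot check at a=3, b=-4 — calc: cur := -7 | res := -66 | (max(a, a) == (-a)): false | cur := 4 | ((max(a, 5) - max(b, 5)) == (a - -3)): false | res := 3 | result 18. calc_v2: cur := -7 | tot := -66 | (max(a, a) == (-a)): false | cur := 4 | ((max(a, 5) - max(b, 5)) == (a - -3)): false | tot := 3 | result 18. Both give 18.
Sweeping the whole domain (36 inputs) finds no disagreement.
verdict: equivalent


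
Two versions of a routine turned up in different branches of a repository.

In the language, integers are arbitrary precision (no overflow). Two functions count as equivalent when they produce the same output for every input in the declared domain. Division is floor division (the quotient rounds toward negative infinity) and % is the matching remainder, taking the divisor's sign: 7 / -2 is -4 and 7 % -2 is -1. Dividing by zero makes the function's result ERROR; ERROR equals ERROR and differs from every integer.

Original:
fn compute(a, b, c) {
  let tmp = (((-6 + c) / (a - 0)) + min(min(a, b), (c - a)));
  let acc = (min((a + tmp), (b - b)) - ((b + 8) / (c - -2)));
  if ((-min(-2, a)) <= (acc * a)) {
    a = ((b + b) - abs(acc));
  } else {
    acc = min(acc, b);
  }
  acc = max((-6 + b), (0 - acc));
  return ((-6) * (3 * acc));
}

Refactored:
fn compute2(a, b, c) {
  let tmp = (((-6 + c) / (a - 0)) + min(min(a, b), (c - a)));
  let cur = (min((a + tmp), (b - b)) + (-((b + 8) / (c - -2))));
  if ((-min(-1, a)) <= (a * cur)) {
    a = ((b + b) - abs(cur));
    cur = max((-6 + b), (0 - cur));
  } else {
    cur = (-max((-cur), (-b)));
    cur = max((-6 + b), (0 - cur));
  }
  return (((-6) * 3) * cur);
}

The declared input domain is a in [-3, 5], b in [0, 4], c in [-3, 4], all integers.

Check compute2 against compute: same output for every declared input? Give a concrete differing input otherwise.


Equivalent. The edit looks behavioral (`-2` became `-1`), but over these ranges it never changes the outcome.
An exhaustive pass over the 360 declared inputs shows identical outputs.
As a probe, take a=1, b=3, c=-1: compute runs tmp := -9 | acc := -19 | ((-min(-2, a)) <= (acc * a)): false | acc := -19 | acc := 19 | result -342; compute2 runs tmp := -9 | cur := -19 | ((-min(-1, a)) <= (a * cur)): false | cur := -19 | cur := 19 | result -342; both end at -342.
verdict: equivalent


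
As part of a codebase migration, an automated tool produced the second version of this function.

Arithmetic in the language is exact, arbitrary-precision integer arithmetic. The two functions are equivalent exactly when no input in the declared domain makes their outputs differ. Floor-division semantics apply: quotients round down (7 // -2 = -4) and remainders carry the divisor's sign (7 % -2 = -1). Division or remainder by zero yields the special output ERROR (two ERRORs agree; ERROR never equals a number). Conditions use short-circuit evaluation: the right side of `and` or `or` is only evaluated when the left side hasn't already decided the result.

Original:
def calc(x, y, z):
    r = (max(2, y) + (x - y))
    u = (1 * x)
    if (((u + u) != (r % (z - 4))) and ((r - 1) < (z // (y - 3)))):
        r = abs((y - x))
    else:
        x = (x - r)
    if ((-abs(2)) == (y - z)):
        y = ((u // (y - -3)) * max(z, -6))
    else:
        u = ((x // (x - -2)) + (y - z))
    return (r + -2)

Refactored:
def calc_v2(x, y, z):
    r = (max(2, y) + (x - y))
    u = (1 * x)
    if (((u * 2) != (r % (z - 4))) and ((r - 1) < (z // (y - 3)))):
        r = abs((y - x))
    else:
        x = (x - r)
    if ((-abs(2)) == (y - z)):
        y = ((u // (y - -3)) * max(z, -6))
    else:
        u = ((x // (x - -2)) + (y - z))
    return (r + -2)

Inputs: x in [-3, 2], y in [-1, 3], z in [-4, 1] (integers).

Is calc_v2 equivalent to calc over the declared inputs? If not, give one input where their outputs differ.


The two are interchangeable: arithmetic usage differs, constant usage differs, and every declared input agrees.
One worked example (x=0, y=0, z=-2) — calc: r=2, then u=0, then (((u + u) != (r % (z - 4))) and ((r - 1) < (z // (y - 3)))) is false, then x=-2, then ((-abs(2)) == (y - z)) is false, then a zero divisor aborts: ERROR; calc_v2: r=2, then u=0, then (((u * 2) != (r % (z - 4))) and ((r - 1) < (z // (y - 3)))) is false, then x=-2, then ((-abs(2)) == (y - z)) is false, then a zero divisor aborts: ERROR; agreement on ERROR.
Sweeping the whole domain (180 inputs) finds no disagreement.
verdict: equivalent


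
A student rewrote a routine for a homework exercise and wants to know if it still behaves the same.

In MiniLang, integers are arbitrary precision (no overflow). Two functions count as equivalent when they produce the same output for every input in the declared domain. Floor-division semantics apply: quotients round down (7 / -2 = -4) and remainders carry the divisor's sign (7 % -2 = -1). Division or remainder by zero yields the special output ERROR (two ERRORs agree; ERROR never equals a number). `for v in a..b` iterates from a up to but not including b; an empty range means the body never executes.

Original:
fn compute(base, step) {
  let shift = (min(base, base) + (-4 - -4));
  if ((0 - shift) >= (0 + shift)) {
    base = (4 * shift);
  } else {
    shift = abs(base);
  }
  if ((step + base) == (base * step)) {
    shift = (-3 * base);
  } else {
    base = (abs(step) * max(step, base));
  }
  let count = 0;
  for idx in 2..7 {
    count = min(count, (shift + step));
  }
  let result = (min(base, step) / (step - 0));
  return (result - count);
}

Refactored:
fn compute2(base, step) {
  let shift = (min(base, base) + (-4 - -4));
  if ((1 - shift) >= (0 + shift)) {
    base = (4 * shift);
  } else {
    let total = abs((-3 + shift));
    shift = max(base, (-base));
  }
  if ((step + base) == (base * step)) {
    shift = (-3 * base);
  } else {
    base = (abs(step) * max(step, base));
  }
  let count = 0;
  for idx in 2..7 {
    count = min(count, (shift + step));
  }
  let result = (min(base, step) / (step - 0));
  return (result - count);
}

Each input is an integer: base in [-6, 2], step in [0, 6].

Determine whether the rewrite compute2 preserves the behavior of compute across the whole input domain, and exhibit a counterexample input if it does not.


The edit looks behavioral (`0` became `1`), but over these ranges it never changes the outcome.
One worked example (base=0, step=6) — compute: shift becomes 0; next ((0 - shift) >= (0 + shift)) evaluates to true; next base becomes 0; next ((step + base) == (base * step)) evaluates to false; next base becomes 36; next count becomes 0; next at idx=2:; next count becomes 0; next at idx=3:; next count becomes 0; next at idx=4:; next count becomes 0; next at idx=5:; next count becomes 0; next at idx=6:; next count becomes 0; next result becomes 1; next final value 1; compute2: shift becomes 0; next ((1 - shift) >= (0 + shift)) evaluates to true; next base becomes 0; next ((step + base) == (base * step)) evaluates to false; next base becomes 36; next count becomes 0; next at idx=2:; next count becomes 0; next at idx=3:; next count becomes 0; next at idx=4:; next count becomes 0; next at idx=5:; next count becomes 0; next at idx=6:; next count becomes 0; next result becomes 1; next final value 1; agreement on 1.
Every one of the 63 inputs gives matching results.
verdict: equivalent


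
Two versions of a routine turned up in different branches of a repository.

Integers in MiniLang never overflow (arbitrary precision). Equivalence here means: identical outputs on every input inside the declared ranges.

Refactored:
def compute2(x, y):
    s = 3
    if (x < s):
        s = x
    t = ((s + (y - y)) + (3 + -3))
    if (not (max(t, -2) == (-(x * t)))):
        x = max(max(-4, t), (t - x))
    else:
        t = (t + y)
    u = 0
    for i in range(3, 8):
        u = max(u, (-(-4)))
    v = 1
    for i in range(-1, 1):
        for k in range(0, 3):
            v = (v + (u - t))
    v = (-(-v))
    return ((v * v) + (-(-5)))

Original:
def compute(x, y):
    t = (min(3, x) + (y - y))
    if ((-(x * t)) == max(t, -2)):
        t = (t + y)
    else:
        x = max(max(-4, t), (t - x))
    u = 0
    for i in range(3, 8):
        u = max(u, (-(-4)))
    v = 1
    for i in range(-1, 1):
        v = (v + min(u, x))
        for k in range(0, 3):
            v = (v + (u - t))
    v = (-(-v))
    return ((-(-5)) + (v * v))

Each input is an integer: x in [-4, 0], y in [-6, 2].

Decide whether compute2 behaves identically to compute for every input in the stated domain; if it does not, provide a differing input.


The rewrite breaks on x=-1, y=-6, where the results are 4230 and 4494.
compute: t = -1; ((-(x * t)) == max(t, -2)) -> true; t = -7; u = 0; [i=3]; u = 4; [i=4]; u = 4; [i=5]; u = 4; [i=6]; u = 4; [i=7]; u = 4; v = 1; [i=-1]; v = 0; [k=0]; v = 11; [k=1]; v = 22; [k=2]; v = 33; [i=0]; v = 32; [k=0]; v = 43; [k=1]; v = 54; [k=2]; v = 65; v = 65; return 4230
compute2: s = 3; (x < s) -> true; s = -1; t = -1; (not (max(t, -2) == (-(x * t)))) -> false; t = -7; u = 0; [i=3]; u = 4; [i=4]; u = 4; [i=5]; u = 4; [i=6]; u = 4; [i=7]; u = 4; v = 1; [i=-1]; [k=0]; v = 12; [k=1]; v = 23; [k=2]; v = 34; [i=0]; [k=0]; v = 45; [k=1]; v = 56; [k=2]; v = 67; v = 67; return 4494
verdict: not equivalent; witness: x=-1, y=-6


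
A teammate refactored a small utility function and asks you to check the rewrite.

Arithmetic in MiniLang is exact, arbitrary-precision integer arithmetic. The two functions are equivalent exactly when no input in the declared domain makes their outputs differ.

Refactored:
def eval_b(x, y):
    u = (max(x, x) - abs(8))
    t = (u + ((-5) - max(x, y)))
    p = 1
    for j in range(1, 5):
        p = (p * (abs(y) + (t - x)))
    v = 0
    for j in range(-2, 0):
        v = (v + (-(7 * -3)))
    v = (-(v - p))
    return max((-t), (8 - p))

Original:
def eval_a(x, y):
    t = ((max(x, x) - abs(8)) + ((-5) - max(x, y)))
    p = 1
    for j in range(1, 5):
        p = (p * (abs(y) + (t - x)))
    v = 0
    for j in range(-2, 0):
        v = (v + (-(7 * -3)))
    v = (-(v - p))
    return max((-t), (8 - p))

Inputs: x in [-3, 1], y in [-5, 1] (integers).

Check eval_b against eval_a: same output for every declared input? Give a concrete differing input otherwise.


Equivalent — the differences include statement counts differ; also local variable names differ, yet no declared input distinguishes the two.
One worked example (x=-1, y=0) — eval_a: t=-14, then p=1, then (j=1), then p=-13, then (j=2), then p=169, then (j=3), then p=-2197, then (j=4), then p=28561, then v=0, then (j=-2), then v=21, then (j=-1), then v=42, then v=28519, then returns 14; eval_b: u=-9, then t=-14, then p=1, then (j=1), then p=-13, then (j=2), then p=169, then (j=3), then p=-2197, then (j=4), then p=28561, then v=0, then (j=-2), then v=21, then (j=-1), then v=42, then v=28519, then returns 14; agreement on 14.
Across all 35 domain points the two functions coincide.
verdict: equivalent


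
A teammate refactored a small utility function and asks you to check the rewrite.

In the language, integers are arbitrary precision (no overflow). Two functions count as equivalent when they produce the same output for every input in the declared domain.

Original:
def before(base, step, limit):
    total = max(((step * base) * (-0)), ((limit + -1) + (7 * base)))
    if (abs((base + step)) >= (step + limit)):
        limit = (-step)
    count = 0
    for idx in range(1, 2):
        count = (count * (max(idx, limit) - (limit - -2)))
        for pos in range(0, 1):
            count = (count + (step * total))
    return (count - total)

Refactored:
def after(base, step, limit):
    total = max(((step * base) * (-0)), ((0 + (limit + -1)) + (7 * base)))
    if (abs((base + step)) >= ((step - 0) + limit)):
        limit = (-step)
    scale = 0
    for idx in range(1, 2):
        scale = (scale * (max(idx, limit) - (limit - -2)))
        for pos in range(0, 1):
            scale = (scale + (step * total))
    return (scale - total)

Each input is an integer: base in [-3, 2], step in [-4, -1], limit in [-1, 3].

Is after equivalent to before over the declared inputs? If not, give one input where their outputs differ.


Side by side, the visible changes include: arithmetic usage differs, and local variable names differ, and constant usage differs.
Spot check at base=0, step=-3, limit=3 — before: total=2, then (abs((base + step)) >= (step + limit)) is true, then limit=3, then count=0, then (idx=1), then count=0, then (pos=0), then count=-6, then returns -8. after: total=2, then (abs((base + step)) >= ((step - 0) + limit)) is true, then limit=3, then scale=0, then (idx=1), then scale=0, then (pos=0), then scale=-6, then returns -8. Both give -8.
Every one of the 120 inputs gives matching results.
verdict: equivalent


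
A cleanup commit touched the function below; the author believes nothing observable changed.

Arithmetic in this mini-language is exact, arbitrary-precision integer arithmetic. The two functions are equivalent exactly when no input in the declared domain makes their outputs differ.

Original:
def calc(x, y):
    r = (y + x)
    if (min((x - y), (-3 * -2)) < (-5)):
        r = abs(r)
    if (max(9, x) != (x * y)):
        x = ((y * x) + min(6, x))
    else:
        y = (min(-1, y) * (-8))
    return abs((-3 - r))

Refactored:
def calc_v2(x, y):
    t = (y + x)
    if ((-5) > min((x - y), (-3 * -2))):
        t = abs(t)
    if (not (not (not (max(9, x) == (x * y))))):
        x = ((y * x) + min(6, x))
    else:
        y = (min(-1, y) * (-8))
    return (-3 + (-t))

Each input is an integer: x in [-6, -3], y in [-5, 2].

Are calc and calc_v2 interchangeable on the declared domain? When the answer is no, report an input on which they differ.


These are not equivalent — on x=-6, y=0 the outputs split (9 vs -9).
calc: r=-6, then (min((x - y), (-3 * -2)) < (-5)) is true, then r=6, then (max(9, x) != (x * y)) is true, then x=-6, then returns 9
calc_v2: t=-6, then ((-5) > min((x - y), (-3 * -2))) is true, then t=6, then (not (not (not (max(9, x) == (x * y))))) is true, then x=-6, then returns -9
verdict: not equivalent; witness: x=-6, y=0


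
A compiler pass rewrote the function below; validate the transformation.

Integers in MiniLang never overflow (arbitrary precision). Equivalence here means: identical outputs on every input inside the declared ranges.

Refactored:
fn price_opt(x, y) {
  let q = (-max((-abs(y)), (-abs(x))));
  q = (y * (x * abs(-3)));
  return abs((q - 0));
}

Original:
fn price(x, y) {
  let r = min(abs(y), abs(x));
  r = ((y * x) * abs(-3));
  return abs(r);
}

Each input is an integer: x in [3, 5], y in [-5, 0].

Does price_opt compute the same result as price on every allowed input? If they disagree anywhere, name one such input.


Equivalent — the differences include arithmetic usage differs; local variable names differ; min/max/abs usage differs; constant usage differs, yet no declared input distinguishes the two.
As a probe, take x=5, y=-5: price runs r=5, then r=-75, then returns 75; price_opt runs q=5, then q=-75, then returns 75; both end at 75.
An exhaustive pass over the 18 declared inputs shows identical outputs.
verdict: equivalent


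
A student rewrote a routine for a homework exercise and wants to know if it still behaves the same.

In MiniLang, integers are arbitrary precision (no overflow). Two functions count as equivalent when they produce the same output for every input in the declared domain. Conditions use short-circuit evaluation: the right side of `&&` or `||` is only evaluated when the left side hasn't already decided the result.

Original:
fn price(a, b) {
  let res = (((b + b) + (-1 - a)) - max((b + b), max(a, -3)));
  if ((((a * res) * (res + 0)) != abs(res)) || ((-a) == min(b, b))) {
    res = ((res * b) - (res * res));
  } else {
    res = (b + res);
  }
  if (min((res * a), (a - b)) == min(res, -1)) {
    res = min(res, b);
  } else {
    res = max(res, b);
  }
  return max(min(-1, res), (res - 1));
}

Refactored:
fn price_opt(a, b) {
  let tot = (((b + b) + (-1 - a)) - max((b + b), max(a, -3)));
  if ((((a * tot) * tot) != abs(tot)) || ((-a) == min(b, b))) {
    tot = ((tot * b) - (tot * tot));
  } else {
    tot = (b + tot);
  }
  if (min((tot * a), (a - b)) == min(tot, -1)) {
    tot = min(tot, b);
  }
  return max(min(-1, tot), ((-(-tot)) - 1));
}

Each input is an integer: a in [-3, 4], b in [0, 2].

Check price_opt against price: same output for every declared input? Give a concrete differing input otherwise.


Take a=-3, b=0.
price: res = 2; ((((a * res) * (res + 0)) != abs(res)) || ((-a) == min(b, b))) -> true; res = -4; (min((res * a), (a - b)) == min(res, -1)) -> false; res = 0; return -1
price_opt: tot = 2; ((((a * tot) * tot) != abs(tot)) || ((-a) == min(b, b))) -> true; tot = -4; (min((tot * a), (a - b)) == min(tot, -1)) -> false; return -4
-1 and -4 differ, so these are not the same function on this domain.
verdict: not equivalent; witness: a=-3, b=0


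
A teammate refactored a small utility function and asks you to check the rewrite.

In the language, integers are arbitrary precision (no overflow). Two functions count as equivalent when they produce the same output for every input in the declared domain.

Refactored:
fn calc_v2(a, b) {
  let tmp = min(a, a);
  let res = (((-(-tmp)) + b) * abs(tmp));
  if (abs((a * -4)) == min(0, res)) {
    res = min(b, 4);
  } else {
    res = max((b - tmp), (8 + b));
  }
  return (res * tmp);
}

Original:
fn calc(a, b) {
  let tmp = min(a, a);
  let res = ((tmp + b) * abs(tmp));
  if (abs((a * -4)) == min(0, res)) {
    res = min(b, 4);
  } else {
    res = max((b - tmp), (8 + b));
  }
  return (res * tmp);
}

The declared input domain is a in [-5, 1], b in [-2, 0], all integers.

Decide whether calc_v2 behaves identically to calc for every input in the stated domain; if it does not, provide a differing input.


The two versions differ — the changes include same computation, different form.
As a probe, take a=-4, b=0: calc runs tmp = -4; res = -16; (abs((a * -4)) == min(0, res)) -> false; res = 8; return -32; calc_v2 runs tmp = -4; res = -16; (abs((a * -4)) == min(0, res)) -> false; res = 8; return -32; both end at -32.
Sweeping the whole domain (21 inputs) finds no disagreement.
verdict: equivalent


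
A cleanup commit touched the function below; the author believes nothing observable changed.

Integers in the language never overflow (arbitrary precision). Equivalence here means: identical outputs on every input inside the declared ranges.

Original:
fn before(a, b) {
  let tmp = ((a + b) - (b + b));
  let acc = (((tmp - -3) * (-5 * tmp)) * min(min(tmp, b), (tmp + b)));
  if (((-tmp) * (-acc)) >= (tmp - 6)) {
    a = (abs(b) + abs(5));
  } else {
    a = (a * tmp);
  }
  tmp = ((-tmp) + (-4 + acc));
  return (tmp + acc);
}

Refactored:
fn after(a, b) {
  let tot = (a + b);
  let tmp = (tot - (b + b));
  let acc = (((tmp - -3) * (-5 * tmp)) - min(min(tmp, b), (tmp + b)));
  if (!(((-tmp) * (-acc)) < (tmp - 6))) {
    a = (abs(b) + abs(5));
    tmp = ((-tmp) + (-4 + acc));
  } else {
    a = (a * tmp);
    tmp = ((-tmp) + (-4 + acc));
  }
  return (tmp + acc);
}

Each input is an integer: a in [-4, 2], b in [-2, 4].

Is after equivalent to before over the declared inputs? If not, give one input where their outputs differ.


Not equivalent: a=-4, b=-2 separates them (-82 vs 26).
before: tmp := -2 | acc := -40 | (((-tmp) * (-acc)) >= (tmp - 6)): true | a := 7 | tmp := -42 | result -82
after: tot := -6 | tmp := -2 | acc := 14 | (!(((-tmp) * (-acc)) < (tmp - 6))): false | a := 8 | tmp := 12 | result 26
verdict: not equivalent; witness: a=-4, b=-2


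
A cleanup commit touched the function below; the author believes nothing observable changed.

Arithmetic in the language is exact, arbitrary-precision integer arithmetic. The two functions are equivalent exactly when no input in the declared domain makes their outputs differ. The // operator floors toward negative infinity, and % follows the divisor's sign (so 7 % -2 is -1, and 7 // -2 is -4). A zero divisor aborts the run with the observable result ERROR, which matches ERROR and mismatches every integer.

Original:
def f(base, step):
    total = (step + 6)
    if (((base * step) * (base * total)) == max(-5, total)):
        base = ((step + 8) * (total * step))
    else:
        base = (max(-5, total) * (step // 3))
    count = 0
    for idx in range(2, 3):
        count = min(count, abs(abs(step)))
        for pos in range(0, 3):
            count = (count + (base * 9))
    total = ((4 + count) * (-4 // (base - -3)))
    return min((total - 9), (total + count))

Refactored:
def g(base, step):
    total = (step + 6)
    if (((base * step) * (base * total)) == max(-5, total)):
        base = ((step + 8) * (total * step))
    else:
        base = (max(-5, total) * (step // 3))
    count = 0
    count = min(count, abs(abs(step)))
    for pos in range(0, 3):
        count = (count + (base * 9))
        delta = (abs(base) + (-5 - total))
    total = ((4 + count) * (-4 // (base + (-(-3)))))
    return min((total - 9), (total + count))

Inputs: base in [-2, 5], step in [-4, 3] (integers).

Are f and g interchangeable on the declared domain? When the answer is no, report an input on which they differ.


The two are interchangeable: loop structure differs, and arithmetic usage differs, and local variable names differ, and min/max/abs usage differs, and constant usage differs, and every declared input agrees.
Tracing base=3, step=3: f: total=9, then (((base * step) * (base * total)) == max(-5, total)) is false, then base=9, then count=0, then (idx=2), then count=0, then (pos=0), then count=81, then (pos=1), then count=162, then (pos=2), then count=243, then total=-247, then returns -256 | g: total=9, then (((base * step) * (base * total)) == max(-5, total)) is false, then base=9, then count=0, then count=0, then (pos=0), then count=81, then delta=-5, then (pos=1), then count=162, then delta=-5, then (pos=2), then count=243, then delta=-5, then total=-247, then returns -256 — matching result -256.
Every one of the 64 inputs gives matching results.
verdict: equivalent


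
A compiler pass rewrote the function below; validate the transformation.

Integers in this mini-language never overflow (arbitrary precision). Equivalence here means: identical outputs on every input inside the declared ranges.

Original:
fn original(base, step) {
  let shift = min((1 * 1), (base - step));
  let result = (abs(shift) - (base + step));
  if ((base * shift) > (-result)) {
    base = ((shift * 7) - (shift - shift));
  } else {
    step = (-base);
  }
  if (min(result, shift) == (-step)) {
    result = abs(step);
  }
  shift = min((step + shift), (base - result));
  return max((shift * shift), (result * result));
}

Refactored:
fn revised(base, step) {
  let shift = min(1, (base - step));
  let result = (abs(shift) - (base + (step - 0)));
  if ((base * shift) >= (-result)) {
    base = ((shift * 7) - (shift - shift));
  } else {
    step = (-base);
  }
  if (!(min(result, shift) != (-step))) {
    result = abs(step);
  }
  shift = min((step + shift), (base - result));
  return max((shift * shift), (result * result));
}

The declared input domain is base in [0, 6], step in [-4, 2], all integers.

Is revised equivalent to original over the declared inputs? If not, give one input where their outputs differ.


Take base=0, step=1.
original: shift becomes -1; next result becomes 0; next ((base * shift) > (-result)) evaluates to false; next step becomes 0; next (min(result, shift) == (-step)) evaluates to false; next shift becomes -1; next final value 1
revised: shift becomes -1; next result becomes 0; next ((base * shift) >= (-result)) evaluates to true; next base becomes -7; next (!(min(result, shift) != (-step))) evaluates to true; next result becomes 1; next shift becomes -8; next final value 64
1 against 64: the behavior changed.
verdict: not equivalent; witness: base=0, step=1


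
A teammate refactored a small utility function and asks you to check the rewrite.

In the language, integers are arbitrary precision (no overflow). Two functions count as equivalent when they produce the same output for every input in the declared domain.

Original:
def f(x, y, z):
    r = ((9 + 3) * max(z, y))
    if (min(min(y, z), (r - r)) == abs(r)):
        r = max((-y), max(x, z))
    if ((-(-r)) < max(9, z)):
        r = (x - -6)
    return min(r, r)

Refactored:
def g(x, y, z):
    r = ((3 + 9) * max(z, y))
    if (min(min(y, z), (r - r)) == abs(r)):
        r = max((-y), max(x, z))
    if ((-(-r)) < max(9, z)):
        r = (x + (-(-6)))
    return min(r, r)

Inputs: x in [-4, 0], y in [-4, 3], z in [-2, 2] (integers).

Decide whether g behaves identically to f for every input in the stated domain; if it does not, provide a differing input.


Changes here: arithmetic usage differs; the full 200-point sweep finds no disagreement.
verdict: equivalent


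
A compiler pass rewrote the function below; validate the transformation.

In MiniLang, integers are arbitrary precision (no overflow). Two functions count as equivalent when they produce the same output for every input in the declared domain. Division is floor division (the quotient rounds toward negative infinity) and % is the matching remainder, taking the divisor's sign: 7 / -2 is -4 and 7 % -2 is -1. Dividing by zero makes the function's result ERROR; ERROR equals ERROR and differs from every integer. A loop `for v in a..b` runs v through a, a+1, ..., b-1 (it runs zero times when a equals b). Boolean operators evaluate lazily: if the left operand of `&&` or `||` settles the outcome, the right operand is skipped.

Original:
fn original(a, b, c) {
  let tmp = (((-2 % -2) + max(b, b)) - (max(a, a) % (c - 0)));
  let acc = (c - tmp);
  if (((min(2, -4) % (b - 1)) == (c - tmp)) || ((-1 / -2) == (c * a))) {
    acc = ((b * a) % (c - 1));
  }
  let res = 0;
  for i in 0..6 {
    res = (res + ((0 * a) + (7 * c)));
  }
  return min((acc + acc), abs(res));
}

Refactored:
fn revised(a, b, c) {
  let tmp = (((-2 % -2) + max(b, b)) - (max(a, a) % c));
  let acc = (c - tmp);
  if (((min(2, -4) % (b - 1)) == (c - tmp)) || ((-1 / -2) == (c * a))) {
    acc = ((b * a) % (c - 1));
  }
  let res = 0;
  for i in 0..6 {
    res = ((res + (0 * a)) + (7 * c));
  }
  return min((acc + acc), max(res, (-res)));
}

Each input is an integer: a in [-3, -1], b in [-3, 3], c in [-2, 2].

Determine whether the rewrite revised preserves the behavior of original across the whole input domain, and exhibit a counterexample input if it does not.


Behavior is preserved: although constant usage differs, and arithmetic usage differs, and min/max/abs usage differs, the outputs never diverge.
As a probe, take a=-3, b=-1, c=0: original runs divide-by-zero, output ERROR; revised runs divide-by-zero, output ERROR; both end at ERROR.
Checked all 105 inputs in the declared domain: the outputs agree on every one.
verdict: equivalent


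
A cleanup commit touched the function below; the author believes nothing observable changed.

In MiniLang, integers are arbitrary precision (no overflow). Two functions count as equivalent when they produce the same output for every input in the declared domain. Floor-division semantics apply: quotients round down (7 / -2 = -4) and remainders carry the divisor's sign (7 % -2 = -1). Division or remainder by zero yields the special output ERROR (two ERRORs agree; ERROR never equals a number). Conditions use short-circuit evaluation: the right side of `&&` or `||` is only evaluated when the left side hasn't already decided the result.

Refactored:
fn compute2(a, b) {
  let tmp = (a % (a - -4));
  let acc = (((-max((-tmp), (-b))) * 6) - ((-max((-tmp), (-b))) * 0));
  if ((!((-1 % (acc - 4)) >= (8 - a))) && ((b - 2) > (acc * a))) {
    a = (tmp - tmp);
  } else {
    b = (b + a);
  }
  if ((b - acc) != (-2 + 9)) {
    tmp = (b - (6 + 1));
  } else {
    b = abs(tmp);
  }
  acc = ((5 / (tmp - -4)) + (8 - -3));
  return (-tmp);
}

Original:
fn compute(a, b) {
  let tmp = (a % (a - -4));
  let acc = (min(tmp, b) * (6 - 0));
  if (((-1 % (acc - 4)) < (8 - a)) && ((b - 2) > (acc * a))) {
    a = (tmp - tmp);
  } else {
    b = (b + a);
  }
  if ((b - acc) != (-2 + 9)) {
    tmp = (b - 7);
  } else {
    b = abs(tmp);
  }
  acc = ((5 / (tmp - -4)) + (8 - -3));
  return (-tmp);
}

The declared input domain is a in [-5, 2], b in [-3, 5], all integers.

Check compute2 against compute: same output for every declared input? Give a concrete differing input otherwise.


Equivalent — the differences include min/max/abs usage differs, plus arithmetic usage differs, plus constant usage differs, plus boolean connective usage differs, plus comparison usage differs, yet no declared input distinguishes the two.
Spot check at a=0, b=-3 — compute: tmp=0, then acc=-18, then (((-1 % (acc - 4)) < (8 - a)) && ((b - 2) > (acc * a))) is false, then b=-3, then ((b - acc) != (-2 + 9)) is true, then tmp=-10, then acc=10, then returns 10. compute2: tmp=0, then acc=-18, then ((!((-1 % (acc - 4)) >= (8 - a))) && ((b - 2) > (acc * a))) is false, then b=-3, then ((b - acc) != (-2 + 9)) is true, then tmp=-10, then acc=10, then returns 10. Both give 10.
Every one of the 72 inputs gives matching results.
verdict: equivalent
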